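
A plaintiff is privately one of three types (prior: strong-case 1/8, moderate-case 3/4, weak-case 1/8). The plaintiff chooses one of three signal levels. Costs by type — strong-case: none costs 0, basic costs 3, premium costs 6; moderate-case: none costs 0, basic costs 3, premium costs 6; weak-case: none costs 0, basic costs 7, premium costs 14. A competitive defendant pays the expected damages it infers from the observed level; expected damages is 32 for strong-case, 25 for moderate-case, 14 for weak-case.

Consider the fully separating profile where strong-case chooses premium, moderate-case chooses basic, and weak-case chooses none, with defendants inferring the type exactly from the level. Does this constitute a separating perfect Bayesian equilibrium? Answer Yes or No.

No

Separating settlements: premium → 32, basic → 25, none → 14.
strong-case (assigned premium): none: 14 − 0 = 14; basic: 25 − 3 = 22; premium: 32 − 6 = 26. strong-case stays.
moderate-case (assigned basic): none: 14 − 0 = 14; basic: 25 − 3 = 22; premium: 32 − 6 = 26. moderate-case prefers premium.
weak-case (assigned none): none: 14 − 0 = 14; basic: 25 − 7 = 18; premium: 32 − 14 = 18. weak-case prefers basic.
At least one type deviates; the separating profile fails.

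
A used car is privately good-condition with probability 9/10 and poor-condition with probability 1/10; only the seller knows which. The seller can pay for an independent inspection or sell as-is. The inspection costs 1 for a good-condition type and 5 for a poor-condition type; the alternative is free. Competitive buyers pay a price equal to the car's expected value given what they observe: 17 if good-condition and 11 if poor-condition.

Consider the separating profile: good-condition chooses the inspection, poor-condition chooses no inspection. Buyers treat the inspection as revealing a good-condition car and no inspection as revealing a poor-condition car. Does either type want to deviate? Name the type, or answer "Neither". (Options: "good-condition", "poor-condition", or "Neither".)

The inspection pays 17; no inspection pays 11.
good-condition: assigned the inspection, nets 17 − 1 = 16; deviating to no inspection nets 11.
poor-condition: assigned no inspection, nets 11; deviating to the inspection nets 17 − 5 = 12.
The poor-condition type gains 1 by deviating.

poor-condition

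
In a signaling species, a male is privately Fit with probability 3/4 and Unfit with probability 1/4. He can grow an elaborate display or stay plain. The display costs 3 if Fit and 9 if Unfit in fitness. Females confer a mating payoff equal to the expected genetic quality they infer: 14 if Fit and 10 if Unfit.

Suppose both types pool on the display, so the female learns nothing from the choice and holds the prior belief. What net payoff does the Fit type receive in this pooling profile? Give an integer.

Pooled mating payoff = 3/4·14 + 1/4·10 = 13.
Fit pays cost 3 for the display, so net payoff = 13 − 3 = 10.

10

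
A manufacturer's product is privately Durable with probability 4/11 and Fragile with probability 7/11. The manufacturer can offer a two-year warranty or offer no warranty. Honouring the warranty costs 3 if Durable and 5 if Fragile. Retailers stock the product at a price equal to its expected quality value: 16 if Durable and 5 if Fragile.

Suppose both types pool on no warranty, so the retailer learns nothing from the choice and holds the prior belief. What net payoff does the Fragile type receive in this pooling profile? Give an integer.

9

Pooled price = 4/11·16 + 7/11·5 = 9.
Fragile pays no cost for no warranty, so net payoff = 9.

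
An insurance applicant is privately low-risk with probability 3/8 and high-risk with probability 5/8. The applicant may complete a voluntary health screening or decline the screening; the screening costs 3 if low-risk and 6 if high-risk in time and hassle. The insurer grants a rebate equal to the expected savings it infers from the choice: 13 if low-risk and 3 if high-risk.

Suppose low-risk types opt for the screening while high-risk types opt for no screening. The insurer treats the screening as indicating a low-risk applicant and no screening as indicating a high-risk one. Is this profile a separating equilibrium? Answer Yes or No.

No

Under these beliefs, the screening earns rebate 13 and no screening earns rebate 3.
low-risk: the screening nets 13 − 3 = 10; no screening nets 3. low-risk prefers the screening.
high-risk: the screening nets 13 − 6 = 7; no screening nets 3. high-risk would deviate to the screening.
high-risk has a profitable deviation, so the profile is not an equilibrium.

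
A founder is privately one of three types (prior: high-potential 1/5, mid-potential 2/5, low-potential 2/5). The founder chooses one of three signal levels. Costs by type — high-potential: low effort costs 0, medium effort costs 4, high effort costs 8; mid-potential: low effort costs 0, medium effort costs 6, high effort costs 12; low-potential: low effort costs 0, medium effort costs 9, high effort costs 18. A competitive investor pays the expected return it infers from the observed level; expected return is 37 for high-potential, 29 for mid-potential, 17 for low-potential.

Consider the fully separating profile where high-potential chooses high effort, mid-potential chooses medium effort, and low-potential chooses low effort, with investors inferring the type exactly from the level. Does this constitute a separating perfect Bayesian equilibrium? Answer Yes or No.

Separating valuations: high effort → 37, medium effort → 29, low effort → 17.
high-potential (assigned high effort): low effort: 17 − 0 = 17; medium effort: 29 − 4 = 25; high effort: 37 − 8 = 29. high-potential stays.
mid-potential (assigned medium effort): low effort: 17 − 0 = 17; medium effort: 29 − 6 = 23; high effort: 37 − 12 = 25. mid-potential prefers high effort.
low-potential (assigned low effort): low effort: 17 − 0 = 17; medium effort: 29 − 9 = 20; high effort: 37 − 18 = 19. low-potential prefers medium effort.
At least one type deviates; the separating profile fails.

No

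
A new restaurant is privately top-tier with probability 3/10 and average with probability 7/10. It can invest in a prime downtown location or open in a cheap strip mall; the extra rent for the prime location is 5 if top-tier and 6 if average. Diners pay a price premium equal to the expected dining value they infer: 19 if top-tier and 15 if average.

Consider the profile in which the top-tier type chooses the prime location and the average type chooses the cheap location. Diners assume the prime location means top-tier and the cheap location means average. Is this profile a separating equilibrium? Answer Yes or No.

Under these beliefs, the prime location earns price premium 19 and the cheap location earns price premium 15.
top-tier: the prime location nets 19 − 5 = 14; the cheap location nets 15. top-tier would deviate to the cheap location.
average: the prime location nets 19 − 6 = 13; the cheap location nets 15. average prefers the cheap location.
top-tier has a profitable deviation, so the profile is not an equilibrium.

No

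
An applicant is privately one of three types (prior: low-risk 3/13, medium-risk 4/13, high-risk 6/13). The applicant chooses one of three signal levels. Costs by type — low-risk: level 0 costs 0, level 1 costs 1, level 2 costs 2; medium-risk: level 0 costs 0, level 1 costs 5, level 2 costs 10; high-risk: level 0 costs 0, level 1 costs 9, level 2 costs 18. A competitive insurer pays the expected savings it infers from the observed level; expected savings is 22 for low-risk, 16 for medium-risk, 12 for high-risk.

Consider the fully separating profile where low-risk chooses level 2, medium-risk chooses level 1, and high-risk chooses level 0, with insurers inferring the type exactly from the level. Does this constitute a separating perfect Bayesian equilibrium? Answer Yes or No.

No

Separating rebates: level 2 → 22, level 1 → 16, level 0 → 12.
low-risk (assigned level 2): level 0: 12 − 0 = 12; level 1: 16 − 1 = 15; level 2: 22 − 2 = 20. low-risk stays.
medium-risk (assigned level 1): level 0: 12 − 0 = 12; level 1: 16 − 5 = 11; level 2: 22 − 10 = 12. medium-risk prefers level 0.
high-risk (assigned level 0): level 0: 12 − 0 = 12; level 1: 16 − 9 = 7; level 2: 22 − 18 = 4. high-risk stays.
At least one type deviates; the separating profile fails.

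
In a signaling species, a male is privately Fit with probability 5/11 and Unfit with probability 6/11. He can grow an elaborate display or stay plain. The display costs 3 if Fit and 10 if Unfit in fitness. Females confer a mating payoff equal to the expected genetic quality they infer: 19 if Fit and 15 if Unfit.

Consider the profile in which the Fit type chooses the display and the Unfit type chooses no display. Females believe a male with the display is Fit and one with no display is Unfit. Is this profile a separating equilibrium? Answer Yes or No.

Yes

Under these beliefs, the display earns mating payoff 19 and no display earns mating payoff 15.
Fit: the display nets 19 − 3 = 16; no display nets 15. Fit prefers the display.
Unfit: the display nets 19 − 10 = 9; no display nets 15. Unfit prefers no display.
Neither type deviates, so the separating profile is an equilibrium.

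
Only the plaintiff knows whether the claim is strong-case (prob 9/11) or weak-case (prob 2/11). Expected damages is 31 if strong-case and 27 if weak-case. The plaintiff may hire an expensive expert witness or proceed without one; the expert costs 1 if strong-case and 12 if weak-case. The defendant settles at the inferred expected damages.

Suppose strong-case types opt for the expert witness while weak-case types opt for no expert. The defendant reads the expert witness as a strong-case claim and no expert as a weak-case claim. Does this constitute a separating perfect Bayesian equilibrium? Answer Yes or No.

Under these beliefs, the expert witness earns settlement 31 and no expert earns settlement 27.
strong-case: the expert witness nets 31 − 1 = 30; no expert nets 27. strong-case prefers the expert witness.
weak-case: the expert witness nets 31 − 12 = 19; no expert nets 27. weak-case prefers no expert.
Neither type deviates, so the separating profile is an equilibrium.

Yes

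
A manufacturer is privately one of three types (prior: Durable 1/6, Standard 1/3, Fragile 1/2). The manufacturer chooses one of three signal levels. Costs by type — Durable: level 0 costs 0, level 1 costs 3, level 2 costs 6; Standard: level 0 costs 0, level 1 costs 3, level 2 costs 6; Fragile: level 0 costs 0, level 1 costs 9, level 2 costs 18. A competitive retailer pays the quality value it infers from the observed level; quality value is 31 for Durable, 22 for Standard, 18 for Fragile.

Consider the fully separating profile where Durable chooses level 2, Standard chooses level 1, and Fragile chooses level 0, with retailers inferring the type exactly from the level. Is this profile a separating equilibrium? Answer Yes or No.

No

Separating prices: level 2 → 31, level 1 → 22, level 0 → 18.
Durable (assigned level 2): level 0: 18 − 0 = 18; level 1: 22 − 3 = 19; level 2: 31 − 6 = 25. Durable stays.
Standard (assigned level 1): level 0: 18 − 0 = 18; level 1: 22 − 3 = 19; level 2: 31 − 6 = 25. Standard prefers level 2.
Fragile (assigned level 0): level 0: 18 − 0 = 18; level 1: 22 − 9 = 13; level 2: 31 − 18 = 13. Fragile stays.
At least one type deviates; the separating profile fails.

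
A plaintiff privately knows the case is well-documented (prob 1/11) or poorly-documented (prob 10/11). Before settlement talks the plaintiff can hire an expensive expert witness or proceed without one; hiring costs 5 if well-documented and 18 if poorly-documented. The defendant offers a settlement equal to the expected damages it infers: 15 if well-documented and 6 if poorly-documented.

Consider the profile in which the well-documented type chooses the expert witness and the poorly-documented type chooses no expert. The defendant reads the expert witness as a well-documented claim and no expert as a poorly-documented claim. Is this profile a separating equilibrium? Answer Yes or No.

Under these beliefs, the expert witness earns settlement 15 and no expert earns settlement 6.
well-documented: the expert witness nets 15 − 5 = 10; no expert nets 6. well-documented prefers the expert witness.
poorly-documented: the expert witness nets 15 − 18 = -3; no expert nets 6. poorly-documented prefers no expert.
Neither type deviates, so the separating profile is an equilibrium.

Yes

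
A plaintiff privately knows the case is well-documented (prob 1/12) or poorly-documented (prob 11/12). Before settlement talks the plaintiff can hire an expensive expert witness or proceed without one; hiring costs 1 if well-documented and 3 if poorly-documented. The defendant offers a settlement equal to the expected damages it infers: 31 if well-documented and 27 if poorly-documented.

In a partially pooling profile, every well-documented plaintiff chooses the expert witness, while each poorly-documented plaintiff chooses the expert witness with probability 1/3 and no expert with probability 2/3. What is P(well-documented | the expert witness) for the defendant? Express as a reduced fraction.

3/14

P(the expert witness) = (1/12)·1 + (11/12)·(1/3) = 7/18.
By Bayes' rule, P(well-documented | the expert witness) = (1/12) / (7/18) = 3/14.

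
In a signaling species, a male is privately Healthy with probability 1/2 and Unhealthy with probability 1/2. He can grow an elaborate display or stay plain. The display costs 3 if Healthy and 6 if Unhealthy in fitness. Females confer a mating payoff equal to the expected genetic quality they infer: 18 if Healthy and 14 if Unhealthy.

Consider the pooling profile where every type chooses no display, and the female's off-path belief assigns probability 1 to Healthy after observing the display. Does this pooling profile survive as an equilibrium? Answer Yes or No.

On path, the female holds the prior and pays 1/2·18 + 1/2·14 = 16. Off path (the display), believing Healthy, it pays 18.
Healthy: no display nets 16; the display nets 18 − 3 = 15. Healthy stays.
Unhealthy: no display nets 16; the display nets 18 − 6 = 12. Unhealthy stays.
No type deviates, so pooling is sustained.

Yes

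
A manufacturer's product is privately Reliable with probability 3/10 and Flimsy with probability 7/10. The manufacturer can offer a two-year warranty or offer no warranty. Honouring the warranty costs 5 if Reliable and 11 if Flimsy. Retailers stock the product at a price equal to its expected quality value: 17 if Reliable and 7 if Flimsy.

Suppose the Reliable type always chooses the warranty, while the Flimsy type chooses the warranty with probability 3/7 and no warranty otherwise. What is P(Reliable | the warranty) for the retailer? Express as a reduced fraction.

1/2

P(the warranty) = (3/10)·1 + (7/10)·(3/7) = 3/5.
By Bayes' rule, P(Reliable | the warranty) = (3/10) / (3/5) = 1/2.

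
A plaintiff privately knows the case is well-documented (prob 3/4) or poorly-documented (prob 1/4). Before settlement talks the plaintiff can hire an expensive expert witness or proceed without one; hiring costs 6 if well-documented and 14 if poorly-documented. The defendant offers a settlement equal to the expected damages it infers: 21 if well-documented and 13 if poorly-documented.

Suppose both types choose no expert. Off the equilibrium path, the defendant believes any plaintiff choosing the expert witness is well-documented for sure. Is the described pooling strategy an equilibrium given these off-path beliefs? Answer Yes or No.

On path, the defendant holds the prior and pays 3/4·21 + 1/4·13 = 19. Off path (the expert witness), believing well-documented, it pays 21.
well-documented: no expert nets 19; the expert witness nets 21 − 6 = 15. well-documented stays.
poorly-documented: no expert nets 19; the expert witness nets 21 − 14 = 7. poorly-documented stays.
No type deviates, so pooling is sustained.

Yes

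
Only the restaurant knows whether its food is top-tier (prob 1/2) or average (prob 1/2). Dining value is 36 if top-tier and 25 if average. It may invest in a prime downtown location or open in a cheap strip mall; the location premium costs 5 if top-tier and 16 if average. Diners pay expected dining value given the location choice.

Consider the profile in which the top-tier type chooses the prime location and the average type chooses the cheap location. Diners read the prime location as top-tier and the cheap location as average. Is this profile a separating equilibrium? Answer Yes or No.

Yes

Under these beliefs, the prime location earns price premium 36 and the cheap location earns price premium 25.
top-tier: the prime location nets 36 − 5 = 31; the cheap location nets 25. top-tier prefers the prime location.
average: the prime location nets 36 − 16 = 20; the cheap location nets 25. average prefers the cheap location.
Neither type deviates, so the separating profile is an equilibrium.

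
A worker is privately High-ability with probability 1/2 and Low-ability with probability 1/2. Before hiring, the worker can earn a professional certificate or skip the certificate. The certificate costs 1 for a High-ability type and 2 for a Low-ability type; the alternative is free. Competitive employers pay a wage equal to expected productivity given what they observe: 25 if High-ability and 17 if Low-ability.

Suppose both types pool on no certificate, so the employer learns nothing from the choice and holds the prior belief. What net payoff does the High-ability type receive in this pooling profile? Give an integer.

21

Pooled wage = 1/2·25 + 1/2·17 = 21.
High-ability pays no cost for no certificate, so net payoff = 21.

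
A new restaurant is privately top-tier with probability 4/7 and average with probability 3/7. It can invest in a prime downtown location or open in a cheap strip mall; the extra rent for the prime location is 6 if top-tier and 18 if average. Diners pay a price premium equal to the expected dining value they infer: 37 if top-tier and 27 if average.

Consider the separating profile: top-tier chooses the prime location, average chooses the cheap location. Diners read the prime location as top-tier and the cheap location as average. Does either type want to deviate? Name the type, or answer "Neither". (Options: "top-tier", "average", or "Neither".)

The prime location pays 37; the cheap location pays 27.
top-tier: assigned the prime location, nets 37 − 6 = 31; deviating to the cheap location nets 27.
average: assigned the cheap location, nets 27; deviating to the prime location nets 37 − 18 = 19.
Both types strictly prefer their assigned action; no profitable deviation.

Neither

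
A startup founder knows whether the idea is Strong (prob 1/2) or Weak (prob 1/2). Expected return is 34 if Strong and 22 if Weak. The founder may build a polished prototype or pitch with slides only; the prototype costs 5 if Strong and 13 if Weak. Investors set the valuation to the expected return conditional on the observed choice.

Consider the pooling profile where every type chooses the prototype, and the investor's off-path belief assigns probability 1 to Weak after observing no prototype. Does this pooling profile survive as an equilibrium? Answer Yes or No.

On path, the investor holds the prior and pays 1/2·34 + 1/2·22 = 28. Off path (no prototype), believing Weak, it pays 22.
Strong: the prototype nets 28 − 5 = 23; no prototype nets 22. Strong stays.
Weak: the prototype nets 28 − 13 = 15; no prototype nets 22. Weak would deviate.
A type deviates, so pooling fails.

No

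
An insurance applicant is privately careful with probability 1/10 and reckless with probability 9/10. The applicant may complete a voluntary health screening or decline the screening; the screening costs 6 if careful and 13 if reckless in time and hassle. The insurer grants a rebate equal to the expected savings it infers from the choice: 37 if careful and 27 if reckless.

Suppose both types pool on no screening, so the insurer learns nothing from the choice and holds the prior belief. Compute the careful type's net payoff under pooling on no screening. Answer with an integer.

28

Pooled rebate = 1/10·37 + 9/10·27 = 28.
careful pays no cost for no screening, so net payoff = 28.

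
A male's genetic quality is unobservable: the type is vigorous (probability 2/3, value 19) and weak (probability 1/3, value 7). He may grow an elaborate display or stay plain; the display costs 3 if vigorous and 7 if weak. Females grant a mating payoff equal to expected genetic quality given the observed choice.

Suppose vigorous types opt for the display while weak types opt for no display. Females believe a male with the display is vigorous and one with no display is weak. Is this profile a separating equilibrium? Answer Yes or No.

No

Under these beliefs, the display earns mating payoff 19 and no display earns mating payoff 7.
vigorous: the display nets 19 − 3 = 16; no display nets 7. vigorous prefers the display.
weak: the display nets 19 − 7 = 12; no display nets 7. weak would deviate to the display.
weak has a profitable deviation, so the profile is not an equilibrium.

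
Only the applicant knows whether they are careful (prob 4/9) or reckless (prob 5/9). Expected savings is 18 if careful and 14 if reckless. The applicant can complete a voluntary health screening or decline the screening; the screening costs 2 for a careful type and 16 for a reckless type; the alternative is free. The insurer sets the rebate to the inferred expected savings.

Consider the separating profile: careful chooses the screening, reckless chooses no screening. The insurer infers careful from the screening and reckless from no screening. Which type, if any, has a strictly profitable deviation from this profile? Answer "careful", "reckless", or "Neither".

The screening pays 18; no screening pays 14.
careful: assigned the screening, nets 18 − 2 = 16; deviating to no screening nets 14.
reckless: assigned no screening, nets 14; deviating to the screening nets 18 − 16 = 2.
Both types strictly prefer their assigned action; no profitable deviation.

Neither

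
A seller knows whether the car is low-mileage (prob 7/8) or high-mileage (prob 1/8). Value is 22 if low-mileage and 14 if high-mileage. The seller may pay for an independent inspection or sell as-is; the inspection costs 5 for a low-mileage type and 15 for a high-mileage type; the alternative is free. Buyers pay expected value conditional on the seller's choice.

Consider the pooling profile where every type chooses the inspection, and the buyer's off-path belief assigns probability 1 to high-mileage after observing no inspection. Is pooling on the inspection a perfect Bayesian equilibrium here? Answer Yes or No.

On path, the buyer holds the prior and pays 7/8·22 + 1/8·14 = 21. Off path (no inspection), believing high-mileage, it pays 14.
low-mileage: the inspection nets 21 − 5 = 16; no inspection nets 14. low-mileage stays.
high-mileage: the inspection nets 21 − 15 = 6; no inspection nets 14. high-mileage would deviate.
A type deviates, so pooling fails.

No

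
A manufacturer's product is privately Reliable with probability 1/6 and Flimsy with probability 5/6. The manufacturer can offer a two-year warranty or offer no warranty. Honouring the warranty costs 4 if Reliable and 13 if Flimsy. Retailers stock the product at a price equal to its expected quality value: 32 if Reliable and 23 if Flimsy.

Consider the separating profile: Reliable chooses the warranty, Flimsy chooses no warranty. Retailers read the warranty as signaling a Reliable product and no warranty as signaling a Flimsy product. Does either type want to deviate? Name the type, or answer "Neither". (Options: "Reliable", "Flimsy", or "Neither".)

The warranty pays 32; no warranty pays 23.
Reliable: assigned the warranty, nets 32 − 4 = 28; deviating to no warranty nets 23.
Flimsy: assigned no warranty, nets 23; deviating to the warranty nets 32 − 13 = 19.
Both types strictly prefer their assigned action; no profitable deviation.

Neither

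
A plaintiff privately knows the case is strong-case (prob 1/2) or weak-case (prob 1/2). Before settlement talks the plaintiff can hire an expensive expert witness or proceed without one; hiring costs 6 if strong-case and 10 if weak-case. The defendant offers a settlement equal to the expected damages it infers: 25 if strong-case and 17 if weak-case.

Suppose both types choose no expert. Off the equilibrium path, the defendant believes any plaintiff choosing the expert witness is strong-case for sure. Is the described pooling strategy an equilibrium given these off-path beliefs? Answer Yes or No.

On path, the defendant holds the prior and pays 1/2·25 + 1/2·17 = 21. Off path (the expert witness), believing strong-case, it pays 25.
strong-case: no expert nets 21; the expert witness nets 25 − 6 = 19. strong-case stays.
weak-case: no expert nets 21; the expert witness nets 25 − 10 = 15. weak-case stays.
No type deviates, so pooling is sustained.

Yes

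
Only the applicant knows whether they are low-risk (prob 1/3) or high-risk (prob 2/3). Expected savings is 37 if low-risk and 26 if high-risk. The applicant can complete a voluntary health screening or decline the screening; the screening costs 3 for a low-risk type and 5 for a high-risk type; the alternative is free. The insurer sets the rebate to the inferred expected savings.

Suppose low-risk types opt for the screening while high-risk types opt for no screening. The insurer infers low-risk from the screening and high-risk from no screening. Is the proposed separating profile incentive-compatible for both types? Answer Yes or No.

Under these beliefs, the screening earns rebate 37 and no screening earns rebate 26.
low-risk: the screening nets 37 − 3 = 34; no screening nets 26. low-risk prefers the screening.
high-risk: the screening nets 37 − 5 = 32; no screening nets 26. high-risk would deviate to the screening.
high-risk has a profitable deviation, so the profile is not an equilibrium.

No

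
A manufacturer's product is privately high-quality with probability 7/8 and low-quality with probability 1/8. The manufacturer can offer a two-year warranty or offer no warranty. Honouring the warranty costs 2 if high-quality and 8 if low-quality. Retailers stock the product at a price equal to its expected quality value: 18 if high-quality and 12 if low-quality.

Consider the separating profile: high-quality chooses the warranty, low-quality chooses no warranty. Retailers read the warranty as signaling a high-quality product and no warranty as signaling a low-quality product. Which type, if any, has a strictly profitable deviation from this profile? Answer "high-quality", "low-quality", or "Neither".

Neither

The warranty pays 18; no warranty pays 12.
high-quality: assigned the warranty, nets 18 − 2 = 16; deviating to no warranty nets 12.
low-quality: assigned no warranty, nets 12; deviating to the warranty nets 18 − 8 = 10.
Both types strictly prefer their assigned action; no profitable deviation.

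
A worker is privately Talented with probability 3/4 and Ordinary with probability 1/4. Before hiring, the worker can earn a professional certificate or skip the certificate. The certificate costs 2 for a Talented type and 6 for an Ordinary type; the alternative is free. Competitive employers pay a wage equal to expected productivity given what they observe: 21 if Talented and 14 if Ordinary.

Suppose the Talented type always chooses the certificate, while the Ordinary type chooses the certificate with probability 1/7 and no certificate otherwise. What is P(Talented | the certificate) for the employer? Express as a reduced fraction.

21/22

P(the certificate) = (3/4)·1 + (1/4)·(1/7) = 11/14.
By Bayes' rule, P(Talented | the certificate) = (3/4) / (11/14) = 21/22.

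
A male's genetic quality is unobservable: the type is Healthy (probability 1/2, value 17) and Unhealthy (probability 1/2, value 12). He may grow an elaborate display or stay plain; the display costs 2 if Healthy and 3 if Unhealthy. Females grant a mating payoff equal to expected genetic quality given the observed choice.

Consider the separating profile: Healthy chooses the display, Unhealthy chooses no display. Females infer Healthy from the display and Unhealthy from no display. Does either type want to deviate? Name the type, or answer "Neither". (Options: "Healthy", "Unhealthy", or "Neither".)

The display pays 17; no display pays 12.
Healthy: assigned the display, nets 17 − 2 = 15; deviating to no display nets 12.
Unhealthy: assigned no display, nets 12; deviating to the display nets 17 − 3 = 14.
The Unhealthy type gains 2 by deviating.

Unhealthy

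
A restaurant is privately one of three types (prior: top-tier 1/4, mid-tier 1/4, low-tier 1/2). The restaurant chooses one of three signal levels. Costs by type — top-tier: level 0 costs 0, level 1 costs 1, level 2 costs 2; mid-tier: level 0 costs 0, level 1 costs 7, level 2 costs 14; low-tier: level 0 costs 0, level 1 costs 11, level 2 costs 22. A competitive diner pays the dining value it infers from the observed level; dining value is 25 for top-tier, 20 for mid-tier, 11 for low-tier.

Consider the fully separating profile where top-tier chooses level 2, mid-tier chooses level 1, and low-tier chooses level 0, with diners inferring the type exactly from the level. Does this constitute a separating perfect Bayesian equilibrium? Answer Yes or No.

Separating price premiums: level 2 → 25, level 1 → 20, level 0 → 11.
top-tier (assigned level 2): level 0: 11 − 0 = 11; level 1: 20 − 1 = 19; level 2: 25 − 2 = 23. top-tier stays.
mid-tier (assigned level 1): level 0: 11 − 0 = 11; level 1: 20 − 7 = 13; level 2: 25 − 14 = 11. mid-tier stays.
low-tier (assigned level 0): level 0: 11 − 0 = 11; level 1: 20 − 11 = 9; level 2: 25 − 22 = 3. low-tier stays.
Every type prefers its assigned level; separation holds.

Yes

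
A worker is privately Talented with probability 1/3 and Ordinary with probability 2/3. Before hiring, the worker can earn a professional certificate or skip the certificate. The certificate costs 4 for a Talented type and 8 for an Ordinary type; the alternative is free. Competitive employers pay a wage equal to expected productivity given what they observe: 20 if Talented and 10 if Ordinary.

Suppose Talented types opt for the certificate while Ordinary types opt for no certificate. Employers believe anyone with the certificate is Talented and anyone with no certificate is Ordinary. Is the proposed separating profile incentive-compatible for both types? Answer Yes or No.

Under these beliefs, the certificate earns wage 20 and no certificate earns wage 10.
Talented: the certificate nets 20 − 4 = 16; no certificate nets 10. Talented prefers the certificate.
Ordinary: the certificate nets 20 − 8 = 12; no certificate nets 10. Ordinary would deviate to the certificate.
Ordinary has a profitable deviation, so the profile is not an equilibrium.

No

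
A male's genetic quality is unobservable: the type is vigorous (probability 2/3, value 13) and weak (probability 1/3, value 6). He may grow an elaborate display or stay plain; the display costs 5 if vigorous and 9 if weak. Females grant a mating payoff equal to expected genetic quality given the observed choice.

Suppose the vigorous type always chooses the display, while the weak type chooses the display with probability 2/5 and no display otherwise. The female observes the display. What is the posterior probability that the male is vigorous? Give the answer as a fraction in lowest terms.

5/6

P(the display) = (2/3)·1 + (1/3)·(2/5) = 4/5.
By Bayes' rule, P(vigorous | the display) = (2/3) / (4/5) = 5/6.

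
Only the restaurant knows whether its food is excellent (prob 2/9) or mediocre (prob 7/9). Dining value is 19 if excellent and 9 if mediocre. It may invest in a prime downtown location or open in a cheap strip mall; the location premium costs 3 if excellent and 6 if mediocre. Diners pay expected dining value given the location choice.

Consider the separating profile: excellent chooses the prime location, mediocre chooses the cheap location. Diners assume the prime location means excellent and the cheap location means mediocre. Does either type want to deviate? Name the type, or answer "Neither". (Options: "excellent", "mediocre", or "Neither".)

mediocre

The prime location pays 19; the cheap location pays 9.
excellent: assigned the prime location, nets 19 − 3 = 16; deviating to the cheap location nets 9.
mediocre: assigned the cheap location, nets 9; deviating to the prime location nets 19 − 6 = 13.
The mediocre type gains 4 by deviating.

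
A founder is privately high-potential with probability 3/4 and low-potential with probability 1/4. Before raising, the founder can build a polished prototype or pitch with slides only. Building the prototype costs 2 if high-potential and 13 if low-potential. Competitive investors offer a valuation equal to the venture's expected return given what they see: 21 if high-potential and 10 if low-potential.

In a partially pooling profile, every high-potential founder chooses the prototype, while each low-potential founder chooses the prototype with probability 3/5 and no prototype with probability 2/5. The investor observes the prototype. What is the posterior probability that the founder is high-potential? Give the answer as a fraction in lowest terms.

P(the prototype) = (3/4)·1 + (1/4)·(3/5) = 9/10.
By Bayes' rule, P(high-potential | the prototype) = (3/4) / (9/10) = 5/6.

5/6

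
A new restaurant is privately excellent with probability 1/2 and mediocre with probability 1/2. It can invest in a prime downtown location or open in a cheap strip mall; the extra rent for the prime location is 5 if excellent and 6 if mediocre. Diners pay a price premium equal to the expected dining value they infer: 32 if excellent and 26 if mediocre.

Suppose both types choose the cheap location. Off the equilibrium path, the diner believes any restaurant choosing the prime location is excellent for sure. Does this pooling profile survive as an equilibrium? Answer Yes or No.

On path, the diner holds the prior and pays 1/2·32 + 1/2·26 = 29. Off path (the prime location), believing excellent, it pays 32.
excellent: the cheap location nets 29; the prime location nets 32 − 5 = 27. excellent stays.
mediocre: the cheap location nets 29; the prime location nets 32 − 6 = 26. mediocre stays.
No type deviates, so pooling is sustained.

Yes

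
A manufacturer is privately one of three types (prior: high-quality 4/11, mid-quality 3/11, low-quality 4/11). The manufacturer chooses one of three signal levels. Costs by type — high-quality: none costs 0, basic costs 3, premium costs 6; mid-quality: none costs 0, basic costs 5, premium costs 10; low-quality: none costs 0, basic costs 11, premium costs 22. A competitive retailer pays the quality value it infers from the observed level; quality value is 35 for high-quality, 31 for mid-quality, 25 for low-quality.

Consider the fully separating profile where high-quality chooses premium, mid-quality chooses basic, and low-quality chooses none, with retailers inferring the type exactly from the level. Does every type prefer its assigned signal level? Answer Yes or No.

Separating prices: premium → 35, basic → 31, none → 25.
high-quality (assigned premium): none: 25 − 0 = 25; basic: 31 − 3 = 28; premium: 35 − 6 = 29. high-quality stays.
mid-quality (assigned basic): none: 25 − 0 = 25; basic: 31 − 5 = 26; premium: 35 − 10 = 25. mid-quality stays.
low-quality (assigned none): none: 25 − 0 = 25; basic: 31 − 11 = 20; premium: 35 − 22 = 13. low-quality stays.
Every type prefers its assigned level; separation holds.

Yes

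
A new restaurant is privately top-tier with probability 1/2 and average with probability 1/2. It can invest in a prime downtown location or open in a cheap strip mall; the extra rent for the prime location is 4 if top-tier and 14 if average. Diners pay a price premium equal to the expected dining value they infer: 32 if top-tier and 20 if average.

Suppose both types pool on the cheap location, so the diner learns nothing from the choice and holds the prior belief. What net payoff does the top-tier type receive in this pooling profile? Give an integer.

26

Pooled price premium = 1/2·32 + 1/2·20 = 26.
top-tier pays no cost for the cheap location, so net payoff = 26.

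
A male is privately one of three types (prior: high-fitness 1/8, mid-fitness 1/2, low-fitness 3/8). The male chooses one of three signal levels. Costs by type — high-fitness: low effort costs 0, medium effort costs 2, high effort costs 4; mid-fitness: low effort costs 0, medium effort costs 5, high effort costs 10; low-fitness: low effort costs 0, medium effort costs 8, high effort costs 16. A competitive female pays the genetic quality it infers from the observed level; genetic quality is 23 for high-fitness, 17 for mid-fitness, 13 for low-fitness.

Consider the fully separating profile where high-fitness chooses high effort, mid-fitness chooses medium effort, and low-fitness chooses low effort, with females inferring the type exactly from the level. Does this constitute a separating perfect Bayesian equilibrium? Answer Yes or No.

No

Separating mating payoffs: high effort → 23, medium effort → 17, low effort → 13.
high-fitness (assigned high effort): low effort: 13 − 0 = 13; medium effort: 17 − 2 = 15; high effort: 23 − 4 = 19. high-fitness stays.
mid-fitness (assigned medium effort): low effort: 13 − 0 = 13; medium effort: 17 − 5 = 12; high effort: 23 − 10 = 13. mid-fitness prefers low effort.
low-fitness (assigned low effort): low effort: 13 − 0 = 13; medium effort: 17 − 8 = 9; high effort: 23 − 16 = 7. low-fitness stays.
At least one type deviates; the separating profile fails.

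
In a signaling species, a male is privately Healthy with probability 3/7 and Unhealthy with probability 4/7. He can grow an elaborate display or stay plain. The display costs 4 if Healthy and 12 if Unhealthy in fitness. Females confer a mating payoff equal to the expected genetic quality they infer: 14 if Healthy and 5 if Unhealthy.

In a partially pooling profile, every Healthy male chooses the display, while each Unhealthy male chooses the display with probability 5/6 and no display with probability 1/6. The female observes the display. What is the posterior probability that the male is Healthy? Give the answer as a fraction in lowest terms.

9/19

P(the display) = (3/7)·1 + (4/7)·(5/6) = 19/21.
By Bayes' rule, P(Healthy | the display) = (3/7) / (19/21) = 9/19.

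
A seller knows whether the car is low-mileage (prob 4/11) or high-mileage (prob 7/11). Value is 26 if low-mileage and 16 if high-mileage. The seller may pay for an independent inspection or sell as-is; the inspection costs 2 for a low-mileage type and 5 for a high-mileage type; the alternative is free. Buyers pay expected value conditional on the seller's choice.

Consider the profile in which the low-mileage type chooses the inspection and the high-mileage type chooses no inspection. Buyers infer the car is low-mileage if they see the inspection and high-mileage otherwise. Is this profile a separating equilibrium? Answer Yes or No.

Under these beliefs, the inspection earns price 26 and no inspection earns price 16.
low-mileage: the inspection nets 26 − 2 = 24; no inspection nets 16. low-mileage prefers the inspection.
high-mileage: the inspection nets 26 − 5 = 21; no inspection nets 16. high-mileage would deviate to the inspection.
high-mileage has a profitable deviation, so the profile is not an equilibrium.

No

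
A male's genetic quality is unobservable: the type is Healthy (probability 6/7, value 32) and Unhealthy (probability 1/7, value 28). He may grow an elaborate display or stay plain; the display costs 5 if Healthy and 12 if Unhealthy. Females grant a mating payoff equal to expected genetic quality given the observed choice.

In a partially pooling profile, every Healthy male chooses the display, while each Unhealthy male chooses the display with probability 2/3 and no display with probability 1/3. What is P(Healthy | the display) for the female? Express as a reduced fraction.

P(the display) = (6/7)·1 + (1/7)·(2/3) = 20/21.
By Bayes' rule, P(Healthy | the display) = (6/7) / (20/21) = 9/10.

9/10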